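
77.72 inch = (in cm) 197.4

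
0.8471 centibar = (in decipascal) 8471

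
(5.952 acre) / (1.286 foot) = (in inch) 2.419e+06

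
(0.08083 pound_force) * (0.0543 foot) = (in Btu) 5.64e-06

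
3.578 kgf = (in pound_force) 7.888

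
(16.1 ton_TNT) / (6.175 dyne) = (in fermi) 1.091e+30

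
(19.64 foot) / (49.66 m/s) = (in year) 3.822e-09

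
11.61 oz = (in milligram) 3.291e+05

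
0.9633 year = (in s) 3.038e+07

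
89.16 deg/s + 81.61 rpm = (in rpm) 96.47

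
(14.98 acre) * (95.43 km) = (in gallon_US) 1.528e+12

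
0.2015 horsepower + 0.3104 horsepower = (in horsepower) 0.5119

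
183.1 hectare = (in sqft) 1.971e+07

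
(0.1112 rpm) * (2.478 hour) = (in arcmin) 3.571e+05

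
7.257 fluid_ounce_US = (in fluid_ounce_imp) 7.553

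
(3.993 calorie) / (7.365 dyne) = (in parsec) 7.351e-12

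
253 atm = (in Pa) 2.564e+07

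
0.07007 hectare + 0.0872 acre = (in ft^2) 1.134e+04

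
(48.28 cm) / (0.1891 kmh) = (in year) 2.915e-07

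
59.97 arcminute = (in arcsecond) 3598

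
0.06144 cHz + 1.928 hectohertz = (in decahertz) 19.28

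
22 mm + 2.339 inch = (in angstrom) 8.141e+08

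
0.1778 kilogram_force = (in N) 1.744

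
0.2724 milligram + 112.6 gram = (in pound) 0.2482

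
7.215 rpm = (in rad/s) 0.7556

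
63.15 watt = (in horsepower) 0.08469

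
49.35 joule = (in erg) 4.935e+08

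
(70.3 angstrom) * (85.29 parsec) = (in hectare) 1.85e+06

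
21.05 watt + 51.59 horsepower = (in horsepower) 51.62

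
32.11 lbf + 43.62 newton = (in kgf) 19.01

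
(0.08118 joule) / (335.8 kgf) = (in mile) 1.532e-08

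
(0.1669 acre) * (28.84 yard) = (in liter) 1.781e+07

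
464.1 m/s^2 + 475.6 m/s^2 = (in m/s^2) 939.7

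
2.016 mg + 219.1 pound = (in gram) 9.938e+04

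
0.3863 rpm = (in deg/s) 2.318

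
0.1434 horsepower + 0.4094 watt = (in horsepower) 0.1439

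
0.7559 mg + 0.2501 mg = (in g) 0.001006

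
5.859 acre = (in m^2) 2.371e+04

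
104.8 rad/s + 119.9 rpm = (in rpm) 1121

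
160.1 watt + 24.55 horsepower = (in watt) 1.847e+04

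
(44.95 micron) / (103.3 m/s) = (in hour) 1.209e-10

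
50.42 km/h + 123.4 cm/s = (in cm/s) 1524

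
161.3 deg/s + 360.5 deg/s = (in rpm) 86.97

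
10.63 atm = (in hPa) 1.077e+04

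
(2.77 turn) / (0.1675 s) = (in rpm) 992.2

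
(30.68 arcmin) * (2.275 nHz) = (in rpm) 1.939e-10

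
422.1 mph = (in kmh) 679.3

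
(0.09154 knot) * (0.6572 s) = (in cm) 3.095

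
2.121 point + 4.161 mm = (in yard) 0.005369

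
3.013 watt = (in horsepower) 0.00404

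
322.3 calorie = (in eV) 8.417e+21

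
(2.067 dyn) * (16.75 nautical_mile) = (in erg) 6.412e+06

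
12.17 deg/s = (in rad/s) 0.2124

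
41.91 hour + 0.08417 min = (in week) 0.2495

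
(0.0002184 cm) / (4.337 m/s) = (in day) 5.828e-12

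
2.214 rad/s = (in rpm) 21.14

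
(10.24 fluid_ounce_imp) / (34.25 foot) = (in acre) 6.887e-09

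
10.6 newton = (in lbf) 2.383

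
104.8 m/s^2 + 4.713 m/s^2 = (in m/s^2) 109.5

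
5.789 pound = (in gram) 2626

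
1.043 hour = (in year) 0.0001191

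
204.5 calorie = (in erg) 8.556e+09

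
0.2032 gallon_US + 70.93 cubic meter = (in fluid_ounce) 2.398e+06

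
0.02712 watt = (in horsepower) 3.637e-05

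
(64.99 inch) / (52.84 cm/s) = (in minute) 0.05207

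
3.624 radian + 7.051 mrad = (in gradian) 231.2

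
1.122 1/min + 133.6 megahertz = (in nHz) 1.336e+17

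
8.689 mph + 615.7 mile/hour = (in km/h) 1005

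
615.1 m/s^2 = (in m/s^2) 615.1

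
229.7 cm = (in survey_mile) 0.001427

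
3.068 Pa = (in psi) 0.000445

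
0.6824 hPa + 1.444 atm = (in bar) 1.464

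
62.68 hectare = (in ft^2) 6.747e+06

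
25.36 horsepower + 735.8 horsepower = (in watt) 5.676e+05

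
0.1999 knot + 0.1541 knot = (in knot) 0.354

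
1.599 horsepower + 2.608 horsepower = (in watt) 3137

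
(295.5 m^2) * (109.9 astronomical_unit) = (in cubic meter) 4.858e+15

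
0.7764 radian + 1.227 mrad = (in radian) 0.7776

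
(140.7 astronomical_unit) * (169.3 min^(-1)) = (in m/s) 5.939e+13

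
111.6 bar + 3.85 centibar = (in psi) 1619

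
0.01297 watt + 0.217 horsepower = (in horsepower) 0.217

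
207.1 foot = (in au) 4.22e-10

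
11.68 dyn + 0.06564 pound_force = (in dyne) 2.921e+04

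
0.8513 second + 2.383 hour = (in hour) 2.383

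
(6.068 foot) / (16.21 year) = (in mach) 1.063e-11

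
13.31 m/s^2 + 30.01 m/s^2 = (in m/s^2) 43.32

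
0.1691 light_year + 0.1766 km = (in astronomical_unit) 1.069e+04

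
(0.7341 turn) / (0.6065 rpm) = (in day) 0.0008405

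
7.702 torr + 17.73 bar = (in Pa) 1.774e+06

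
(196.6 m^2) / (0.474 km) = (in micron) 4.148e+05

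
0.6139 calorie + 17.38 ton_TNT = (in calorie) 1.738e+10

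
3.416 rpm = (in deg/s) 20.5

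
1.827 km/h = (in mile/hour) 1.135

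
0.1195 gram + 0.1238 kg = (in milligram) 1.239e+05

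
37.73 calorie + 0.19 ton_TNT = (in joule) 7.95e+08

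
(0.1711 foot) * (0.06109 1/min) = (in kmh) 0.0001912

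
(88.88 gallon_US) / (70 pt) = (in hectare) 0.001362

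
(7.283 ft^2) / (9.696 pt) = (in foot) 649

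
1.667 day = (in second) 1.44e+05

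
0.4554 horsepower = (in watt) 339.6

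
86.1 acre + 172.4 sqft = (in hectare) 34.85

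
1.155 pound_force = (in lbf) 1.155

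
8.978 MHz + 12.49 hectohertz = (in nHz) 8.979e+15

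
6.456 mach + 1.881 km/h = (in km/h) 7916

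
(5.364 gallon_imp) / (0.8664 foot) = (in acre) 2.282e-05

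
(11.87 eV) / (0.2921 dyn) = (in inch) 2.563e-11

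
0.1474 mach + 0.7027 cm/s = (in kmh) 180.7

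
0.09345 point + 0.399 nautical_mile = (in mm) 7.389e+05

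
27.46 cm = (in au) 1.836e-12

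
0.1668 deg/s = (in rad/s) 0.002911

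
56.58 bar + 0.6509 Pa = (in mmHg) 4.244e+04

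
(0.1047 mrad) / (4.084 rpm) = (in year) 7.763e-12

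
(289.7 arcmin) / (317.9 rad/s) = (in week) 4.383e-10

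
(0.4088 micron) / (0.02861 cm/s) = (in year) 4.531e-11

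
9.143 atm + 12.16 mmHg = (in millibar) 9280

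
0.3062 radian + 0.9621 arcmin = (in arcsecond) 6.322e+04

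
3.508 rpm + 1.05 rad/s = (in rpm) 13.53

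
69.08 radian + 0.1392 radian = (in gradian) 4407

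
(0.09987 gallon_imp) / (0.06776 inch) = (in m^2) 0.2638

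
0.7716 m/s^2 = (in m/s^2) 0.7716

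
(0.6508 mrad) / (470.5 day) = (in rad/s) 1.601e-11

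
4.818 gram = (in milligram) 4818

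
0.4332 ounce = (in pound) 0.02707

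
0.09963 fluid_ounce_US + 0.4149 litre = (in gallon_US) 0.1104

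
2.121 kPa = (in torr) 15.91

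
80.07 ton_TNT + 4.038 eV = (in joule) 3.35e+11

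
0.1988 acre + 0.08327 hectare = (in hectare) 0.1637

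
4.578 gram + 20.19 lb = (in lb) 20.2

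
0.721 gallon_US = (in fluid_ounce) 92.29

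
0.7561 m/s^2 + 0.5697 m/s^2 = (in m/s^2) 1.326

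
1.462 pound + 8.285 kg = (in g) 8948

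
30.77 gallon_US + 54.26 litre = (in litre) 170.7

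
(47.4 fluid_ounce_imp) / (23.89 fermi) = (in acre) 1.393e+07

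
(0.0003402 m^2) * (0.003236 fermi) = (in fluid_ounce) 3.723e-17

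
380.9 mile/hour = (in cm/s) 1.703e+04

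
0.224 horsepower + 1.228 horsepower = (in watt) 1083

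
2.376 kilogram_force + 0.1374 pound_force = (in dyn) 2.391e+06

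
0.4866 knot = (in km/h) 0.9012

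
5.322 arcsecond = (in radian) 2.58e-05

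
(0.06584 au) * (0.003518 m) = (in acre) 8562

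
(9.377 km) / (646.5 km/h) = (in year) 1.656e-06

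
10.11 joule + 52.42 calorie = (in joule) 229.4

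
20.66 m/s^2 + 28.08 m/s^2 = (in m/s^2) 48.74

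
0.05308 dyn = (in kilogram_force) 5.413e-08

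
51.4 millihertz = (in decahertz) 0.00514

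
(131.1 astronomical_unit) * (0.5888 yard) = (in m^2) 1.056e+13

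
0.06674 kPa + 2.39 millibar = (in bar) 0.003057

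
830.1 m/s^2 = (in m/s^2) 830.1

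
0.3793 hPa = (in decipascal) 379.3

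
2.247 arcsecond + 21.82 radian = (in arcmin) 7.501e+04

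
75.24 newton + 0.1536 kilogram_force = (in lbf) 17.25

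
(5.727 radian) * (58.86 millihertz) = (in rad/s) 0.3371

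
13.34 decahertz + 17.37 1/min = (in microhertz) 1.337e+08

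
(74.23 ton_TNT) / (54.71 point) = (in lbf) 3.618e+12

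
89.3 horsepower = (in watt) 6.659e+04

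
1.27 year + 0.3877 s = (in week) 66.22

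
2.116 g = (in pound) 0.004665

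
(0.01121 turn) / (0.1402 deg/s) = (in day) 0.0003332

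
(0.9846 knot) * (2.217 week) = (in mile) 422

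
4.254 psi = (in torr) 220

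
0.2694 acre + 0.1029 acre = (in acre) 0.3723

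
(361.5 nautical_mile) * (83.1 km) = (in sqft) 5.989e+11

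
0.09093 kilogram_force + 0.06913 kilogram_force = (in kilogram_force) 0.1601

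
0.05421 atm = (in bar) 0.05493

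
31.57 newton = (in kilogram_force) 3.219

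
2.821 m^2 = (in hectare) 0.0002821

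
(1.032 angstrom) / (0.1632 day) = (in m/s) 7.319e-15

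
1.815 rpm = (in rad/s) 0.1901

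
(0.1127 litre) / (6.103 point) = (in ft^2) 0.5634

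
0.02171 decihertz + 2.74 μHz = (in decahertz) 0.0002174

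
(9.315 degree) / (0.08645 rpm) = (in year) 5.695e-07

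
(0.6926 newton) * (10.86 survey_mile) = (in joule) 1.21e+04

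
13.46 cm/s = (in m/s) 0.1346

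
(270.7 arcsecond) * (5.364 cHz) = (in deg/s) 0.004033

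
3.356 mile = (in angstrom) 5.401e+13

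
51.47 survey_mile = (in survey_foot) 2.718e+05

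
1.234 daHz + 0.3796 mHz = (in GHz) 1.234e-08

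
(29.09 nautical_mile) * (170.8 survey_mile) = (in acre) 3.659e+06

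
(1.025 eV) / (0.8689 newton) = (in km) 1.89e-22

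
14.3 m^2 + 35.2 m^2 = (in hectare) 0.00495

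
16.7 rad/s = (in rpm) 159.5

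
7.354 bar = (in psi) 106.7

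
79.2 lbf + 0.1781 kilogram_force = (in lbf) 79.59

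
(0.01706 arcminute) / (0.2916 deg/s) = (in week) 1.612e-09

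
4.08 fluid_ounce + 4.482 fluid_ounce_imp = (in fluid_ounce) 8.386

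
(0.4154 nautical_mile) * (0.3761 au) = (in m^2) 4.328e+13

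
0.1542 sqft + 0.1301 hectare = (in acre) 0.3215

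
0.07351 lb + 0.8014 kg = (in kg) 0.8347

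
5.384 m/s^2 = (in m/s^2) 5.384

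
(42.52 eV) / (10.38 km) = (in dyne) 6.563e-17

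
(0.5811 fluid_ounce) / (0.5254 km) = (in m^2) 3.271e-08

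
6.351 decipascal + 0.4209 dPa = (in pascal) 0.6772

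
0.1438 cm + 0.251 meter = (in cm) 25.24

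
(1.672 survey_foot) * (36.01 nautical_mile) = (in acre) 8.398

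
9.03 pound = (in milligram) 4.096e+06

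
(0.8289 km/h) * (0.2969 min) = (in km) 0.004102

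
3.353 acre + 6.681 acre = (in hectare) 4.061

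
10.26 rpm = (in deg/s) 61.56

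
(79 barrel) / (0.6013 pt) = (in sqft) 6.373e+05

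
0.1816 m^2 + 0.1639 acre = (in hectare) 0.06635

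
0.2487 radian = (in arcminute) 855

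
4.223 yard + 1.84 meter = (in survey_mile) 0.003543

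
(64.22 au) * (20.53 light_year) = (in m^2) 1.866e+30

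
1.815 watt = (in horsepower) 0.002434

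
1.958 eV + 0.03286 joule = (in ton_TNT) 7.854e-12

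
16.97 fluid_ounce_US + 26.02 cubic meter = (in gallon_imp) 5724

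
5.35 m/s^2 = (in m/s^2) 5.35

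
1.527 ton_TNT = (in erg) 6.389e+16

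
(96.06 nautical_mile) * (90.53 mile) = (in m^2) 2.592e+10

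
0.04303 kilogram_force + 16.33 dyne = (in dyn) 4.221e+04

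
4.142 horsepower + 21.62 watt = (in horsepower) 4.171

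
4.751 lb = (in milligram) 2.155e+06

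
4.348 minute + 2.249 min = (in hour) 0.1099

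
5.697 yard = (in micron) 5.209e+06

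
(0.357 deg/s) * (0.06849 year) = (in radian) 1.346e+04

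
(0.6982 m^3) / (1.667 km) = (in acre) 1.035e-07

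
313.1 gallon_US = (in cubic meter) 1.185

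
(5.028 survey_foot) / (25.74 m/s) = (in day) 6.891e-07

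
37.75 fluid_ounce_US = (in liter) 1.116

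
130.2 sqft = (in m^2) 12.1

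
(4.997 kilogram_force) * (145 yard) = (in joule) 6497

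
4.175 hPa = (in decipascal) 4175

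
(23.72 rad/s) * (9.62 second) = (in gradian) 1.453e+04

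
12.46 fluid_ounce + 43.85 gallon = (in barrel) 1.046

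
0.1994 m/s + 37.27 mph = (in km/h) 60.7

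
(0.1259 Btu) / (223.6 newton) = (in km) 0.0005941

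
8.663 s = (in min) 0.1444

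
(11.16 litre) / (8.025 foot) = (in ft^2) 0.04911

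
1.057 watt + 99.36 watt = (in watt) 100.4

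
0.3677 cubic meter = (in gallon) 97.14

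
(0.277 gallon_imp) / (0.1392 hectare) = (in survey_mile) 5.621e-10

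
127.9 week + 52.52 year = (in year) 54.97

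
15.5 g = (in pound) 0.03417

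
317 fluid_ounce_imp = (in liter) 9.007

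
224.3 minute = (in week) 0.02225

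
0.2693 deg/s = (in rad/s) 0.0047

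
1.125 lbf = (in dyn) 5.004e+05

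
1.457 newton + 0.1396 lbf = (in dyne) 2.078e+05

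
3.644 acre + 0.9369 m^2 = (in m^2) 1.475e+04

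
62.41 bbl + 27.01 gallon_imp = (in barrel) 63.18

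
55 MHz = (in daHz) 5.5e+06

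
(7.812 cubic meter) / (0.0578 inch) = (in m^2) 5321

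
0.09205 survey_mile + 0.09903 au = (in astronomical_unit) 0.09903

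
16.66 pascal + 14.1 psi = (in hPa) 972.3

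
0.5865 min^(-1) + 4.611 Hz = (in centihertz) 462.1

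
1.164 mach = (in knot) 770.4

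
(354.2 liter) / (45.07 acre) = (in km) 1.942e-09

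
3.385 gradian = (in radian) 0.05317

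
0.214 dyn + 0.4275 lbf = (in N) 1.902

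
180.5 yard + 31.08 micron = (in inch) 6498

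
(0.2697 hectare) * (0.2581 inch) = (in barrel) 111.2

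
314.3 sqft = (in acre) 0.007215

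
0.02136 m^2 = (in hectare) 2.136e-06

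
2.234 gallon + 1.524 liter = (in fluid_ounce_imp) 351.3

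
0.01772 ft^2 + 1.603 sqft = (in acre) 3.721e-05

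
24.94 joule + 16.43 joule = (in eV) 2.582e+20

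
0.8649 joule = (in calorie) 0.2067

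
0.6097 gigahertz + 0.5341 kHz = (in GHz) 0.6097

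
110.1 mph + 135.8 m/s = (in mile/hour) 413.9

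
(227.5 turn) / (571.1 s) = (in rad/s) 2.503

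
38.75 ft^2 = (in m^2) 3.6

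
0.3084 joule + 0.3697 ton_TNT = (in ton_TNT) 0.3697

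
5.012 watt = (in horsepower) 0.006721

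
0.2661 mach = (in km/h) 326.2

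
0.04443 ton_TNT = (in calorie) 4.443e+07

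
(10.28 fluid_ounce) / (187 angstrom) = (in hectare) 1.626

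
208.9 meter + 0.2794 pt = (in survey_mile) 0.1298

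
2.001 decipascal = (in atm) 1.975e-06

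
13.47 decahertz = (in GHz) 1.347e-07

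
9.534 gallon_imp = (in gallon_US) 11.45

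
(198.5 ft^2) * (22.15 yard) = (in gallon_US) 9.867e+04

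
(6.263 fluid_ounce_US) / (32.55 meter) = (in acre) 1.406e-09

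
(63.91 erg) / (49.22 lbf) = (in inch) 1.149e-06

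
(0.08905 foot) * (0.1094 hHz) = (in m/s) 0.2969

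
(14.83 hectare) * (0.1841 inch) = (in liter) 6.935e+05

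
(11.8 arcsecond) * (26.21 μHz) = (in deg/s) 8.591e-08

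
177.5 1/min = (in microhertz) 2.958e+06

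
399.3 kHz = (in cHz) 3.993e+07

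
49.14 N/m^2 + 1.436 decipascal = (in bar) 0.0004928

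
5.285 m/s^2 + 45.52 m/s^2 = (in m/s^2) 50.81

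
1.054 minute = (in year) 2.005e-06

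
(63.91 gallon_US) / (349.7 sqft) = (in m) 0.007447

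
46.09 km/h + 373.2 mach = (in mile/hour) 2.843e+05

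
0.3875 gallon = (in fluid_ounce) 49.6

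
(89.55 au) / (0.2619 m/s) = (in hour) 1.421e+10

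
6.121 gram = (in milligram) 6121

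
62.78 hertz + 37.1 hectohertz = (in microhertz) 3.773e+09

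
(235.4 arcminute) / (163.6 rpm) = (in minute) 6.661e-05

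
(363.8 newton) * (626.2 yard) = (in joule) 2.083e+05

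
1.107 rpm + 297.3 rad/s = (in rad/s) 297.4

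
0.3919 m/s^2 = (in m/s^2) 0.3919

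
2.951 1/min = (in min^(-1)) 2.951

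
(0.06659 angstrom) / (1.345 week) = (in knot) 1.591e-17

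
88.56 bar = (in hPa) 8.856e+04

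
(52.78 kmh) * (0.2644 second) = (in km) 0.003876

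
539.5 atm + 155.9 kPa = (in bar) 548.2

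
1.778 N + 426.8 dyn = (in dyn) 1.782e+05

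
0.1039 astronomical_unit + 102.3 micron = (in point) 4.406e+13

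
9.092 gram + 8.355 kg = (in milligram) 8.364e+06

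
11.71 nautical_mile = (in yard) 2.372e+04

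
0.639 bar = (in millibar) 639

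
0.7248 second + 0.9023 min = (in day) 0.000635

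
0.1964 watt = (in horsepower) 0.0002634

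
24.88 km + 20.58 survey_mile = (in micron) 5.8e+10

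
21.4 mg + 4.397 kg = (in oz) 155.1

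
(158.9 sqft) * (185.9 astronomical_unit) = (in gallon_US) 1.085e+17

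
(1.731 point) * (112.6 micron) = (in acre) 1.699e-11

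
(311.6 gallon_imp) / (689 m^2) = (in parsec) 6.663e-20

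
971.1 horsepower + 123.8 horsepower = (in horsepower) 1095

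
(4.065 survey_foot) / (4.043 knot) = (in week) 9.85e-07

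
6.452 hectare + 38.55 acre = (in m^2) 2.205e+05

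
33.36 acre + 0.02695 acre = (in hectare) 13.51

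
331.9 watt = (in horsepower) 0.4451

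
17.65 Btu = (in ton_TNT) 4.451e-06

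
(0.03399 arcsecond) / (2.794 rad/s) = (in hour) 1.638e-11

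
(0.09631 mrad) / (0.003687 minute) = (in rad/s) 0.0004354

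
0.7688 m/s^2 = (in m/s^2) 0.7688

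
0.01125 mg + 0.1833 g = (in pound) 0.0004041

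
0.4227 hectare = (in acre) 1.045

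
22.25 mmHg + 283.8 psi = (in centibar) 1960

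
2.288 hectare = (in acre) 5.654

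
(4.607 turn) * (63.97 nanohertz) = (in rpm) 1.768e-05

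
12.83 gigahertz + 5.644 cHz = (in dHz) 1.283e+11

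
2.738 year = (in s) 8.635e+07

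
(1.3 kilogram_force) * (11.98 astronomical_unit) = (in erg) 2.285e+20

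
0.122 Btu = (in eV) 8.034e+20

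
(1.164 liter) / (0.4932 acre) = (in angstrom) 5832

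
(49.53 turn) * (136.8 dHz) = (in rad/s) 4257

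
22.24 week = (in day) 155.7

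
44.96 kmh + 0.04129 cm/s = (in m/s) 12.49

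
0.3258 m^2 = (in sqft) 3.507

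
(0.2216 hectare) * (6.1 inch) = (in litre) 3.433e+05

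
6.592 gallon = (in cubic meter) 0.02495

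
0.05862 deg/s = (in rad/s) 0.001023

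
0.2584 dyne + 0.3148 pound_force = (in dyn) 1.4e+05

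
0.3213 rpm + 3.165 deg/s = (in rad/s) 0.08889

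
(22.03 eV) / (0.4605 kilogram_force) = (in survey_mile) 4.857e-22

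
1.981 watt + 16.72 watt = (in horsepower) 0.02508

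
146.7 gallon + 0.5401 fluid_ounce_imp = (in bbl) 3.493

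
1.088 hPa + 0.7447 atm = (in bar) 0.7557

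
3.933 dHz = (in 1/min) 23.6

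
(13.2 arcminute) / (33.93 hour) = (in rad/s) 3.144e-08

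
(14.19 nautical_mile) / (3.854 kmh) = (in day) 0.2841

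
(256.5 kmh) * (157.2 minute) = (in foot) 2.205e+06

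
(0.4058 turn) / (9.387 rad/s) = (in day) 3.144e-06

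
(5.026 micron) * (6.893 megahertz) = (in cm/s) 3464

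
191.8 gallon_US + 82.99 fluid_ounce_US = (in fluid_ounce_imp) 2.564e+04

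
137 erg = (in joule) 1.37e-05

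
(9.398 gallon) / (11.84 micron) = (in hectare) 0.3005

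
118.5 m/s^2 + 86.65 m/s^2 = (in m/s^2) 205.2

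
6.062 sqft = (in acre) 0.0001392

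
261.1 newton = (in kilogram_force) 26.62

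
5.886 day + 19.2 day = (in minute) 3.612e+04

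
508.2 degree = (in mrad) 8870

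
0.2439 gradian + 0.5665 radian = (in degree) 32.68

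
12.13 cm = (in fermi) 1.213e+14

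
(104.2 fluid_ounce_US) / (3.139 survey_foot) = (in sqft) 0.03467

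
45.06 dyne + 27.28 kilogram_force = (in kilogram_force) 27.28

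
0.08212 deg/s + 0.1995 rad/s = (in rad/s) 0.2009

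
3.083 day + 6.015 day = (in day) 9.098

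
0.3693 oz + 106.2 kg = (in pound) 234.2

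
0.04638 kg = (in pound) 0.1023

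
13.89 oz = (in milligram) 3.938e+05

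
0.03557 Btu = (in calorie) 8.969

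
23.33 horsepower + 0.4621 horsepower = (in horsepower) 23.79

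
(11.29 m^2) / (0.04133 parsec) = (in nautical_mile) 4.78e-18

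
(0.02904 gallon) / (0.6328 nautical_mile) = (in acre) 2.318e-11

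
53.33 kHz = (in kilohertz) 53.33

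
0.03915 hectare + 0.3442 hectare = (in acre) 0.9473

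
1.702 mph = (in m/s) 0.7609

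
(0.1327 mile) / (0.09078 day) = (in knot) 0.05293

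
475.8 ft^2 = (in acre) 0.01092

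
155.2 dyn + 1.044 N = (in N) 1.046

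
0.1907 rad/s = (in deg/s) 10.93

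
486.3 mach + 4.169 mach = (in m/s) 1.67e+05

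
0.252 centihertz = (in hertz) 0.00252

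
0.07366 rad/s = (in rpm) 0.7034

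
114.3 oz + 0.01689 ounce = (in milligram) 3.241e+06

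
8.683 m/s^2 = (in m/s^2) 8.683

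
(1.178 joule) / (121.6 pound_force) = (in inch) 0.08574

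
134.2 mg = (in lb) 0.0002959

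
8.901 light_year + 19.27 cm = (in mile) 5.233e+13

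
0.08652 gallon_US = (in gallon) 0.08652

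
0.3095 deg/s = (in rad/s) 0.005402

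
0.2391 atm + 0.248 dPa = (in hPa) 242.3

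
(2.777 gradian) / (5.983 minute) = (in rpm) 0.00116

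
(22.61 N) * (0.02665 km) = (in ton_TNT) 1.44e-07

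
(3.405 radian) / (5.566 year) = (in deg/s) 1.111e-06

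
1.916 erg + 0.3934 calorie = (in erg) 1.646e+07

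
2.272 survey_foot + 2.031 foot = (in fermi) 1.312e+15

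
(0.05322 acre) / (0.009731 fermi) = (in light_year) 2339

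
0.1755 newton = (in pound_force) 0.03945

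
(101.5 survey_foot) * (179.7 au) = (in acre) 2.055e+11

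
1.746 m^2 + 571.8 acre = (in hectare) 231.4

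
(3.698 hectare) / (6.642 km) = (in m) 5.568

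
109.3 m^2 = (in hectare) 0.01093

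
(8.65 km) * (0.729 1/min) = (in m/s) 105.1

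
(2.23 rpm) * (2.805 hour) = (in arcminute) 8.107e+06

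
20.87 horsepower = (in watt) 1.556e+04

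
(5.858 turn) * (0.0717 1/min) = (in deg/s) 2.52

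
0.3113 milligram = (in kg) 3.113e-07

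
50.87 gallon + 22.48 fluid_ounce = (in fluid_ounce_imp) 6801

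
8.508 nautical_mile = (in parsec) 5.106e-13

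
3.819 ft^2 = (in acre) 8.767e-05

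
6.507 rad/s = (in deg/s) 372.8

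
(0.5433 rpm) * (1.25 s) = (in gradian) 4.527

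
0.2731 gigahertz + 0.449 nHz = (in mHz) 2.731e+11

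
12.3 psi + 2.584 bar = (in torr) 2574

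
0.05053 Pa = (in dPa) 0.5053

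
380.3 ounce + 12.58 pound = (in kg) 16.49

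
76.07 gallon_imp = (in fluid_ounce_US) 1.169e+04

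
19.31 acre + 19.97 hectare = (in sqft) 2.991e+06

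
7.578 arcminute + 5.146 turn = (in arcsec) 6.67e+06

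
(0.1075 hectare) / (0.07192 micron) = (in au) 0.09992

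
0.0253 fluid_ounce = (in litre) 0.0007482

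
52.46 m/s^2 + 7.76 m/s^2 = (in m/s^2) 60.22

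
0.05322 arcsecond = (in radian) 2.58e-07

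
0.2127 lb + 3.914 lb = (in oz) 66.03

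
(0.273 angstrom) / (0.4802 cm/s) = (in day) 6.58e-14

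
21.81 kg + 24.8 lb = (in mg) 3.306e+07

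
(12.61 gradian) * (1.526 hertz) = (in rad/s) 0.3023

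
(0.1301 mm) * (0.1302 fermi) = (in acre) 4.186e-24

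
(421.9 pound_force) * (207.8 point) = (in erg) 1.376e+09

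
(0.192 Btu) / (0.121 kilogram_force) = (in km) 0.1707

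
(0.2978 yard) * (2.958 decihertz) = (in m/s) 0.08055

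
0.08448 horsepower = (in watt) 63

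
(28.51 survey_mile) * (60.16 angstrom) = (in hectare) 2.76e-08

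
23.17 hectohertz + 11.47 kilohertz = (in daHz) 1379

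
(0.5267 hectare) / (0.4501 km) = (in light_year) 1.237e-15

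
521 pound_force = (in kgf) 236.3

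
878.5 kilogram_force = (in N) 8615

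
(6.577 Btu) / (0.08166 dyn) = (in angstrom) 8.498e+19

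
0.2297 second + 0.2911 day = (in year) 0.0007975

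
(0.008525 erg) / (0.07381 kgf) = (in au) 7.873e-21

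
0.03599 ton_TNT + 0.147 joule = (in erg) 1.506e+15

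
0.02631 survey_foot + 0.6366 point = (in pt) 23.37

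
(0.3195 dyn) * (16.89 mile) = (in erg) 8.685e+05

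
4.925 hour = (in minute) 295.5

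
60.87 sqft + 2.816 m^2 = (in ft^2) 91.18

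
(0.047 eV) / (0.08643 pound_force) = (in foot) 6.426e-20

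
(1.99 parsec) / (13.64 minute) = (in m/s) 7.503e+13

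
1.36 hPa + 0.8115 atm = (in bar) 0.8236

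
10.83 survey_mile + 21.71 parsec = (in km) 6.699e+14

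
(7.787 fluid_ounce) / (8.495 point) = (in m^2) 0.07684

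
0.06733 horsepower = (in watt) 50.21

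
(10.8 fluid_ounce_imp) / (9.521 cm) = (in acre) 7.964e-07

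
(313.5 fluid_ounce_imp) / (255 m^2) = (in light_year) 3.692e-21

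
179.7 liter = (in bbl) 1.13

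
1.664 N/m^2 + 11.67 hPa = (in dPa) 1.169e+04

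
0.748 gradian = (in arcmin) 40.39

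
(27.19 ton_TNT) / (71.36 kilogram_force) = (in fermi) 1.626e+23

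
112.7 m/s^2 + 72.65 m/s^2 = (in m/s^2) 185.4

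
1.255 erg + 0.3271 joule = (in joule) 0.3271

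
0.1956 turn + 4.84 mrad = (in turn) 0.1964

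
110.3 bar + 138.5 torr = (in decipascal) 1.105e+08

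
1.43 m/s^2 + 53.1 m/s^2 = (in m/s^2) 54.53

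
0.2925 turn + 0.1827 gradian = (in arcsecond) 3.797e+05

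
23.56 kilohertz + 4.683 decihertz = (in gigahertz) 2.356e-05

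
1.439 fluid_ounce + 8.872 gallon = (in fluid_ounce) 1137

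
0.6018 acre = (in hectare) 0.2435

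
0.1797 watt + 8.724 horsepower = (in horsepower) 8.724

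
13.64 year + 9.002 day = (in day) 4988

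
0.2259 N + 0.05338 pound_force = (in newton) 0.4633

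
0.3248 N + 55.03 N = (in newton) 55.35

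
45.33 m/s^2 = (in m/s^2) 45.33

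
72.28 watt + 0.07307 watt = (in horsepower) 0.09703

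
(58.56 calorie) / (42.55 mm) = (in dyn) 5.758e+08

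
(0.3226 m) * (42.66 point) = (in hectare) 4.855e-07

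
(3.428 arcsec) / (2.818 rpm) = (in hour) 1.564e-08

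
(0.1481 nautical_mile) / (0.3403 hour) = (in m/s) 0.2239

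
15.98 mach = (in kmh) 1.959e+04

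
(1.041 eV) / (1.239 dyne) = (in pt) 3.816e-11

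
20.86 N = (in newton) 20.86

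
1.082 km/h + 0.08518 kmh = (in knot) 0.6302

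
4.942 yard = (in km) 0.004519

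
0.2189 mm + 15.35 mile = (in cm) 2.47e+06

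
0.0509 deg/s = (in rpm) 0.008483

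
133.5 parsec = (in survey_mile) 2.56e+15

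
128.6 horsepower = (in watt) 9.59e+04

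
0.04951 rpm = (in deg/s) 0.2971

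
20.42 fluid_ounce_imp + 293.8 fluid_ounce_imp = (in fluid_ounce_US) 301.9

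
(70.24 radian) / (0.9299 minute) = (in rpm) 12.02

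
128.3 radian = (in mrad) 1.283e+05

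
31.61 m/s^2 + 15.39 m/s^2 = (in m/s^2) 47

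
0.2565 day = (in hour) 6.156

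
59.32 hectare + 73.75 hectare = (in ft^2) 1.432e+07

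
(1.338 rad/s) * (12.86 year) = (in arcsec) 1.119e+14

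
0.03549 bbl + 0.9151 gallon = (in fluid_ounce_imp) 320.5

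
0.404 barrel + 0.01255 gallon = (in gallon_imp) 14.14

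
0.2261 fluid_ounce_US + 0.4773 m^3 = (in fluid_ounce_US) 1.614e+04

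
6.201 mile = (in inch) 3.929e+05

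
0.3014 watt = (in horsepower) 0.0004042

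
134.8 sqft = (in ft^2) 134.8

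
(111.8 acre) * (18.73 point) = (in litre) 2.99e+06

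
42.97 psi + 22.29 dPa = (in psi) 42.97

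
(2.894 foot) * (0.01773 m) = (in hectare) 1.564e-06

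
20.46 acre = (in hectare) 8.28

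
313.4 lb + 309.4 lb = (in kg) 282.5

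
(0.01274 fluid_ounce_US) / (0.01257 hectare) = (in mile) 1.862e-12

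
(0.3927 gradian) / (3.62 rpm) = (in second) 0.01627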